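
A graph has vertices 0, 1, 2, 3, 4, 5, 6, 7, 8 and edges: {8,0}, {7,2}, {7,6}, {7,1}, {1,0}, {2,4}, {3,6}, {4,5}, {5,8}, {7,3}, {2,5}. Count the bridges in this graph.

0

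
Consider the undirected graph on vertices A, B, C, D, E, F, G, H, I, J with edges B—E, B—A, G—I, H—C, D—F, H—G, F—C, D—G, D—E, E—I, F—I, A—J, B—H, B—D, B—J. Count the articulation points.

Removing B increases the component count from 1 to 2, so B is a cut vertex.
By contrast removing C leaves 1 component; it is not a cut vertex. No other vertex is a cut vertex either.

1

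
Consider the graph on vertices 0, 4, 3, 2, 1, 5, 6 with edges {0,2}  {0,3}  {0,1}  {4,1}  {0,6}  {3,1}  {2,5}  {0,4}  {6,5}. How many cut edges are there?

0

The edges on the cycle 0-6-5-2-0 are not bridges since each lies on that cycle.
Every edge lies on some cycle, so there are no bridges.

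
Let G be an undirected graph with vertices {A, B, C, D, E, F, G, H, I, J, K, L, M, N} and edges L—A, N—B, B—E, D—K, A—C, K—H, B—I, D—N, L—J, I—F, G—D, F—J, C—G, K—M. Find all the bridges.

B-E, D-K, H-K, K-M

The edges on the cycle L-A-C-G-D-N-B-I-F-J-L are not bridges since each lies on that cycle.
But removing K—D disconnects K from D; removing K—M disconnects K from M; removing E—B disconnects E from B; removing K—H disconnects K from H — these are bridges.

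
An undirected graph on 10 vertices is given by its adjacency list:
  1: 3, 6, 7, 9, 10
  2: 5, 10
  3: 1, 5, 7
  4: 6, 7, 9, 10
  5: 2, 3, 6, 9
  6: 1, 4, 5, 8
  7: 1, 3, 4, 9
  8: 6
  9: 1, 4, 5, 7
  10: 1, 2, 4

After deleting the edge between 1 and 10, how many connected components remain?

1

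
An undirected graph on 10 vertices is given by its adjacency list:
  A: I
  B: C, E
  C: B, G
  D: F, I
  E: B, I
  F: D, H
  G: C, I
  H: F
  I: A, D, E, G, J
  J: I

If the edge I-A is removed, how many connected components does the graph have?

2

Before removal there is 1 component.
I-A is a bridge — removing it separates I's side from A's side.
After removal: 2 components.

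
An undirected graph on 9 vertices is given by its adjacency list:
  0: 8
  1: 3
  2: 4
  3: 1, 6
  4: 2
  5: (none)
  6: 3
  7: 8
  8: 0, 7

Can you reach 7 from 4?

No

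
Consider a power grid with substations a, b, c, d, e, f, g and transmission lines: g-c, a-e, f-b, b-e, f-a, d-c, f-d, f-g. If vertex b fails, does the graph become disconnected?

Deleting b leaves 1 component (was 1) (its neighbors e, f remain connected to each other), so b is not a cut vertex.

No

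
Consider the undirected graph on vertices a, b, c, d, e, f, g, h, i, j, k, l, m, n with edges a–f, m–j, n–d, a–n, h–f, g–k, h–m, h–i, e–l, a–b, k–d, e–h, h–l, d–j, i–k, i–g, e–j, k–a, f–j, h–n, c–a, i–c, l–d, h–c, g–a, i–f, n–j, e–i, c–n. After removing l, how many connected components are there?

1

With l gone, the remaining components are: {a, b, c, d, e, f, g, h, i, j, k, m, n}.
That is 1 component.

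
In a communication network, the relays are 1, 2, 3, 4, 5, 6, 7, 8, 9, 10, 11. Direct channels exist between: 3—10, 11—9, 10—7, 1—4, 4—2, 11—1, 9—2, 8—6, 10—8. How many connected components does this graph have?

3

5 is isolated — a component by itself.
Starting from 3 we can reach 3, 6, 7, 8, 10. That is one component of size 5.
Starting from 1 we can reach 1, 2, 4, 9, 11. That is one component of size 5.
Total: 3 components.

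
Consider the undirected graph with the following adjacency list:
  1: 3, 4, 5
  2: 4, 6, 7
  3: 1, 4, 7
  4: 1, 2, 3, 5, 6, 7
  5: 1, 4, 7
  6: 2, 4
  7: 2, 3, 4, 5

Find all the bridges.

none

The edges on the cycle 7-5-1-4-2-7 are not bridges since each lies on that cycle.
Every edge lies on some cycle, so there are no bridges.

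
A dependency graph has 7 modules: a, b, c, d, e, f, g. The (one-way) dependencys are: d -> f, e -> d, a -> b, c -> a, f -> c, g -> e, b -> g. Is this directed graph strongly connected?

From a we can reach every vertex (a, b, c, d, e, f, g), and every vertex can reach a (a, b, c, d, e, f, g). So the whole graph is one strongly connected component.

Yes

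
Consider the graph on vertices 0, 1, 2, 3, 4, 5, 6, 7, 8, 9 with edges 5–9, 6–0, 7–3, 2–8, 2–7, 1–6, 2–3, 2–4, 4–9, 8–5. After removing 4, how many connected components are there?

With 4 gone, the remaining components are: {0, 1, 6}; {2, 3, 5, 7, 8, 9}.
That is 2 components.

2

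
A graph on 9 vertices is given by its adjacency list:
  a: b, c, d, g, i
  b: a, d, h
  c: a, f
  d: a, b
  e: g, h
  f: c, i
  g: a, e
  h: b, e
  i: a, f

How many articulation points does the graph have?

1

Removing a increases the component count from 1 to 2, so a is a cut vertex.
By contrast removing h leaves 1 component; it is not a cut vertex. No other vertex is a cut vertex either.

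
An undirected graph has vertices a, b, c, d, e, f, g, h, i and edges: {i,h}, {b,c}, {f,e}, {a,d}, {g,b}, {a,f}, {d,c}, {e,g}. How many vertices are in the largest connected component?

Starting from h we can reach h, i. That is one component of size 2.
Starting from a we can reach a, b, c, d, e, f, g. That is one component of size 7.
The largest has 7 vertices.

7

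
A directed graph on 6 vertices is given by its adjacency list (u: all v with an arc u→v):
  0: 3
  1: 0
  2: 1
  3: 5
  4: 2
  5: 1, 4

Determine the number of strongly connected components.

{0, 1, 2, 3, 4, 5} are all mutually reachable — one SCC of size 6.
That gives 1 strongly connected component.

1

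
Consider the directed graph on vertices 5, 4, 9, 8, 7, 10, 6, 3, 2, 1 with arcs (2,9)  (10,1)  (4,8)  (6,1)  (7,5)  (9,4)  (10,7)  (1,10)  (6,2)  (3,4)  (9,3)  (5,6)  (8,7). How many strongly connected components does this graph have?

1

{1, 2, 3, 4, 5, 6, 7, 8, 9, 10} are all mutually reachable — one SCC of size 10.
That gives 1 strongly connected component.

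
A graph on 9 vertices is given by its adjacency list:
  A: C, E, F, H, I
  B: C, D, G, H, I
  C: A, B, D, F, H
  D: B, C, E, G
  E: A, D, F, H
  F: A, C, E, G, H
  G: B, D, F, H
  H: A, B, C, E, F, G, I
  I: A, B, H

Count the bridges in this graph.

0

The edges on the cycle I-B-D-C-F-H-I are not bridges since each lies on that cycle.
Every edge lies on some cycle, so there are no bridges.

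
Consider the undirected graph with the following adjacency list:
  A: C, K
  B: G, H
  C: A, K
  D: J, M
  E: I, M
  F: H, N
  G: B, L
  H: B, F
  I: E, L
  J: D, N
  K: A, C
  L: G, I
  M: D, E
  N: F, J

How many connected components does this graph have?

2

Starting from A we can reach A, C, K. That is one component of size 3.
Starting from B we can reach B, D, E, F, G, H, I, J, L, M, N. That is one component of size 11.
Total: 2 components.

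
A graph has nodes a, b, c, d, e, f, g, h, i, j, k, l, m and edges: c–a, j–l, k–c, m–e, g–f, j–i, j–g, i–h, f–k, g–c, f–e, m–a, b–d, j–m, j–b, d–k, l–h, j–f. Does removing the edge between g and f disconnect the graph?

After removing g–f, the path g-j-f still connects them, so the edge is not a bridge.

No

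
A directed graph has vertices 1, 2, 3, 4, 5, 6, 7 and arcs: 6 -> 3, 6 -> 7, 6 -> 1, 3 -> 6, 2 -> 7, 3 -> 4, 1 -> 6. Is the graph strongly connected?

There is no directed path from 5 to 2, so the graph is not strongly connected.

No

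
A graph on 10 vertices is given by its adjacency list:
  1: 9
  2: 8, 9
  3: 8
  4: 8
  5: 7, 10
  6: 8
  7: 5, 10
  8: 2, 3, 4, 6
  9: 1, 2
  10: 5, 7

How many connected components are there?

Starting from 5 we can reach 5, 7, 10. That is one component of size 3.
Starting from 1 we can reach 1, 2, 3, 4, 6, 8, 9. That is one component of size 7.
Total: 2 components.

2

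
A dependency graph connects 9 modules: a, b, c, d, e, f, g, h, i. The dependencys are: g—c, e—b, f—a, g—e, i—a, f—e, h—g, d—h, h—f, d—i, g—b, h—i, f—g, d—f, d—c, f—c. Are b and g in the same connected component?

From b we can reach a, b, c, d, e, f, g, h, i, which includes g.

Yes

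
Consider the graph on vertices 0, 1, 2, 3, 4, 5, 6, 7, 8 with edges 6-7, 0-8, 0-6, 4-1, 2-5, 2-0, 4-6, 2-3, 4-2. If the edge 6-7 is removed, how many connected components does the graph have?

2

Before removal there is 1 component.
6-7 is a bridge — removing it separates 6's side from 7's side.
After removal: 2 components.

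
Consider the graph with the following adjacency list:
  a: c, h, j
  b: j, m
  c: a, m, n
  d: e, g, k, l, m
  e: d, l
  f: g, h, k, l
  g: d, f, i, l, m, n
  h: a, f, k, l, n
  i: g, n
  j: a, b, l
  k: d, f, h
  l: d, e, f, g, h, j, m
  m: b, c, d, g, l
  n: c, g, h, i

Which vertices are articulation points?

none

Removing f, for instance, still leaves 1 component. No single vertex removal increases the component count — the graph has no articulation points.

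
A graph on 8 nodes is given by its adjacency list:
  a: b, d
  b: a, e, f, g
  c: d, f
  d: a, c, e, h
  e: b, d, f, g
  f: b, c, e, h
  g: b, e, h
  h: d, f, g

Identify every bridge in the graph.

none

The edges on the cycle e-g-b-f-e are not bridges since each lies on that cycle.
Every edge lies on some cycle, so there are no bridges.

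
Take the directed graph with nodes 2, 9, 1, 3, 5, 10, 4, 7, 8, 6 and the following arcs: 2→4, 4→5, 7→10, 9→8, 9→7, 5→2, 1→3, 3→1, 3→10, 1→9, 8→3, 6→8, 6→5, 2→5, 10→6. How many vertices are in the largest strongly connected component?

7

{1, 3, 6, 7, 8, 9, 10} are all mutually reachable — one SCC of size 7.
{2, 4, 5} are all mutually reachable — one SCC of size 3.
The largest has 7 vertices.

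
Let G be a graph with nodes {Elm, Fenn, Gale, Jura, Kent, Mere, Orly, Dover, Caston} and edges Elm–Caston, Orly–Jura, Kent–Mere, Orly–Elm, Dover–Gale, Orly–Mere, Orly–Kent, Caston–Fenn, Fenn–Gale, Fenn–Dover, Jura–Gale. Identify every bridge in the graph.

The edges on the cycle Orly-Kent-Mere-Orly are not bridges since each lies on that cycle.
Every edge lies on some cycle, so there are no bridges.

none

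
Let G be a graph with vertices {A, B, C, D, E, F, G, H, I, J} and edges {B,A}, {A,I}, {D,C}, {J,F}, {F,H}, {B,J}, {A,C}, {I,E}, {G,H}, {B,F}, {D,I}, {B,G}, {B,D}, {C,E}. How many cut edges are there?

The edges on the cycle D-C-E-I-D are not bridges since each lies on that cycle.
Every edge lies on some cycle, so there are no bridges.

0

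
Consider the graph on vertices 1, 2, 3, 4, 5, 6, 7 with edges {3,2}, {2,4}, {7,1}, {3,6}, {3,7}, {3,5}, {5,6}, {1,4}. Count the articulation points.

1

Removing 3 increases the component count from 1 to 2, so 3 is a cut vertex.
By contrast removing 2 leaves 1 component; it is not a cut vertex. No other vertex is a cut vertex either.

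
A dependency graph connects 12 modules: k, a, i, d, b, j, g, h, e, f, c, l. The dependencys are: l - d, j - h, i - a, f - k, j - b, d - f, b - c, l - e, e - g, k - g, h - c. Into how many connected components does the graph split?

Starting from a we can reach a, i. That is one component of size 2.
Starting from b we can reach b, c, h, j. That is one component of size 4.
Starting from d we can reach d, e, f, g, k, l. That is one component of size 6.
Total: 3 components.

3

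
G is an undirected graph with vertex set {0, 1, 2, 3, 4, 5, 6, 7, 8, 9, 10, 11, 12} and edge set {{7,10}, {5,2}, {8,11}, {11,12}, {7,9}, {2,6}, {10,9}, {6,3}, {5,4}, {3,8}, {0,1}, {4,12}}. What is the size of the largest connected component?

Starting from 0 we can reach 0, 1. That is one component of size 2.
Starting from 7 we can reach 7, 9, 10. That is one component of size 3.
Starting from 2 we can reach 2, 3, 4, 5, 6, 8, 11, 12. That is one component of size 8.
The largest has 8 vertices.

8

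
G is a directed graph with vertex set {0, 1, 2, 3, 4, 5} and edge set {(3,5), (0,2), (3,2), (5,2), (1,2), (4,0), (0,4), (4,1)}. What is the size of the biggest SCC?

2

{0, 4} are all mutually reachable — one SCC of size 2.
{2} is an SCC by itself.
{3} is an SCC by itself.
{5} is an SCC by itself.
{1} is an SCC by itself.
The largest has 2 vertices.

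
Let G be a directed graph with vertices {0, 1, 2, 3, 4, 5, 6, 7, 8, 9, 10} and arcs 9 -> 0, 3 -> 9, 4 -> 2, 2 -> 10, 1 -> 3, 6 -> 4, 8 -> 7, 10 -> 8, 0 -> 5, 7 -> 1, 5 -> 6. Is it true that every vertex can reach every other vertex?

From 0 we can reach every vertex (0, 1, 2, 3, 4, 5, 6, 7, 8, 9, 10), and every vertex can reach 0 (0, 1, 2, 3, 4, 5, 6, 7, 8, 9, 10). So the whole graph is one strongly connected component.

Yes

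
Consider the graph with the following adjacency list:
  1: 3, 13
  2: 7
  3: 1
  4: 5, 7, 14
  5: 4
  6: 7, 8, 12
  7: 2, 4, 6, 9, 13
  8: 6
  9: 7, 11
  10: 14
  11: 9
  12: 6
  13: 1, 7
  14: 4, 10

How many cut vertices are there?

Removing 1 increases the component count from 1 to 2, so 1 is a cut vertex.
Removing 4 increases the component count from 1 to 3, so 4 is a cut vertex.
Removing 6 increases the component count from 1 to 3, so 6 is a cut vertex.
Likewise 7, 9, 13, 14 are cut vertices.
By contrast removing 5 leaves 1 component; it is not a cut vertex. No other vertex is a cut vertex either.

7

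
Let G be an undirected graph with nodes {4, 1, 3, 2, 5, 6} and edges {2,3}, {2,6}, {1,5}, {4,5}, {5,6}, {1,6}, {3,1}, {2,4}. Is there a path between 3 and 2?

From 3 we can reach 1, 2, 3, 4, 5, 6, which includes 2.

Yes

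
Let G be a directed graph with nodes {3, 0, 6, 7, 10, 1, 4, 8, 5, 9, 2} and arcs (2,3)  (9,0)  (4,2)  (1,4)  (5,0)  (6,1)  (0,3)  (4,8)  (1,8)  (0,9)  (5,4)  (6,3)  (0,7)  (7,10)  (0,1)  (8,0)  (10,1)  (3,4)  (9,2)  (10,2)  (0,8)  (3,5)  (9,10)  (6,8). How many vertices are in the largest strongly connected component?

{0, 1, 2, 3, 4, 5, 7, 8, 9, 10} are all mutually reachable — one SCC of size 10.
{6} is an SCC by itself.
The largest has 10 vertices.

10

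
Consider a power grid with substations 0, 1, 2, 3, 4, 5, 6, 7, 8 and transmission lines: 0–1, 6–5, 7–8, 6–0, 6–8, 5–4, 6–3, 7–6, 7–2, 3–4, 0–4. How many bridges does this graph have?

The edges on the cycle 6-5-4-3-6 are not bridges since each lies on that cycle.
But removing 1–0 disconnects 1 from 0; removing 7–2 disconnects 7 from 2 — these are bridges.
That makes 2 bridges.

2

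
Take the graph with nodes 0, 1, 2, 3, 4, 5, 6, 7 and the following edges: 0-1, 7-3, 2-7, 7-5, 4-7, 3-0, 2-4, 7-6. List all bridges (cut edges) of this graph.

The edges on the cycle 2-4-7-2 are not bridges since each lies on that cycle.
But removing 3-0 disconnects 3 from 0; removing 0-1 disconnects 0 from 1; removing 7-3 disconnects 7 from 3; removing 7-6 disconnects 7 from 6 — these are bridges.
In total 5 edges are bridges.

0-1, 0-3, 3-7, 5-7, 6-7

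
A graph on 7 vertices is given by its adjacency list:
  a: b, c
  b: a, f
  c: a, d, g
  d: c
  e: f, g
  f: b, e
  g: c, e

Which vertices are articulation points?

c

Removing c increases the component count from 1 to 2, so c is a cut vertex.
By contrast removing e leaves 1 component; it is not a cut vertex. No other vertex is a cut vertex either.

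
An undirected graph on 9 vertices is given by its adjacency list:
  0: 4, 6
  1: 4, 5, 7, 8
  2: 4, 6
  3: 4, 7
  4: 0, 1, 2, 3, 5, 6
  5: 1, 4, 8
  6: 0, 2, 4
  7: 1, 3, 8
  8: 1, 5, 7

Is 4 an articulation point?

Yes

Deleting 4 raises the number of components from 1 to 2, so 4 is a cut vertex.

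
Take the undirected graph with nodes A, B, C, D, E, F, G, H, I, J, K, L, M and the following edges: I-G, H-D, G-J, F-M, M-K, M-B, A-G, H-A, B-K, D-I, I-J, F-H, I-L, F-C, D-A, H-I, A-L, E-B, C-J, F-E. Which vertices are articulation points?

F

Removing F increases the component count from 1 to 2, so F is a cut vertex.
By contrast removing H leaves 1 component; it is not a cut vertex. No other vertex is a cut vertex either.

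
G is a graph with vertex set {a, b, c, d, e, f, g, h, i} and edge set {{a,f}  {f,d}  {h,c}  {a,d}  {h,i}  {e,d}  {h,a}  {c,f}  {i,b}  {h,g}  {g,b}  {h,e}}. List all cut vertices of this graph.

h

Removing h increases the component count from 1 to 2, so h is a cut vertex.
By contrast removing f leaves 1 component; it is not a cut vertex. No other vertex is a cut vertex either.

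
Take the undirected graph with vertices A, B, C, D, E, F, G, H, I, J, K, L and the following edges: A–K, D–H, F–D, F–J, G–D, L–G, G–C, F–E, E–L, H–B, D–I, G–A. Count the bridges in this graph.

7

The edges on the cycle F-E-L-G-D-F are not bridges since each lies on that cycle.
But removing I–D disconnects I from D; removing D–H disconnects D from H; removing A–K disconnects A from K; removing G–A disconnects G from A — these are bridges.
In total 7 edges are bridges.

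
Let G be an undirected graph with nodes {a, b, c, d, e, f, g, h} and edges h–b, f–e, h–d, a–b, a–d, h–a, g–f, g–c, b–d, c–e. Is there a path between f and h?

No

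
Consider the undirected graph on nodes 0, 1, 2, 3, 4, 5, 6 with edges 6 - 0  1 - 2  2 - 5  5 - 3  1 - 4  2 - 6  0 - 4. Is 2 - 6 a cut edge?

After removing 2 - 6, the path 2-1-4-0-6 still connects them, so the edge is not a bridge.

No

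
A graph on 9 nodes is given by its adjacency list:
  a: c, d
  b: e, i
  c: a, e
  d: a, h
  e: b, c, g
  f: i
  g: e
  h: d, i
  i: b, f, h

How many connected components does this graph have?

Starting from a we can reach a, b, c, d, e, f, g, h, i. That is one component of size 9.
Total: 1 component.

1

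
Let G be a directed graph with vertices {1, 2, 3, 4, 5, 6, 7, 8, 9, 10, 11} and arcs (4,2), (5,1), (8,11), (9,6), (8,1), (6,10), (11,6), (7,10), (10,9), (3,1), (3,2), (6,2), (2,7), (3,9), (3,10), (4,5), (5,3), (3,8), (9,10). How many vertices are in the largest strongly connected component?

5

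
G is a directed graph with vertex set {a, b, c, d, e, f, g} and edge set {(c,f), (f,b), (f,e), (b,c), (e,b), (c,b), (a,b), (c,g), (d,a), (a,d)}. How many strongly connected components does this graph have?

3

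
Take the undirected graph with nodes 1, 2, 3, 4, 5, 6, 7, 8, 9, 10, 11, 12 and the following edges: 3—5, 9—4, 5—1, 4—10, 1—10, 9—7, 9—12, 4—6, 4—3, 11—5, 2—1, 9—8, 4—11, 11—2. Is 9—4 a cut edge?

Removing 9—4 leaves no path between 9 and 4: the component count goes from 1 to 2. So it is a bridge.

Yes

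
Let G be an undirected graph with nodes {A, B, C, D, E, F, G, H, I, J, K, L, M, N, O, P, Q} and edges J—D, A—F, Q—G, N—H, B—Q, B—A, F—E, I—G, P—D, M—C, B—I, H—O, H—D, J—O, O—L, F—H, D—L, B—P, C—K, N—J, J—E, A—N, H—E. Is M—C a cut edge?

Yes

Removing M—C leaves no path between M and C: the component count goes from 2 to 3. So it is a bridge.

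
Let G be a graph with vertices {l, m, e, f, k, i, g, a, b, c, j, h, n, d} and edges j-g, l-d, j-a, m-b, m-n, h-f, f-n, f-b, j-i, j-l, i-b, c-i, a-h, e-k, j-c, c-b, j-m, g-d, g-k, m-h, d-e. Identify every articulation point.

Removing j increases the component count from 1 to 2, so j is a cut vertex.
By contrast removing b leaves 1 component; it is not a cut vertex. No other vertex is a cut vertex either.

j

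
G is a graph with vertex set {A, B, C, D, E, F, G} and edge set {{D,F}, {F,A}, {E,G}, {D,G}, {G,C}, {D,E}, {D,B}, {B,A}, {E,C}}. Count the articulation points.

1

Removing D increases the component count from 1 to 2, so D is a cut vertex.
By contrast removing C leaves 1 component; it is not a cut vertex. No other vertex is a cut vertex either.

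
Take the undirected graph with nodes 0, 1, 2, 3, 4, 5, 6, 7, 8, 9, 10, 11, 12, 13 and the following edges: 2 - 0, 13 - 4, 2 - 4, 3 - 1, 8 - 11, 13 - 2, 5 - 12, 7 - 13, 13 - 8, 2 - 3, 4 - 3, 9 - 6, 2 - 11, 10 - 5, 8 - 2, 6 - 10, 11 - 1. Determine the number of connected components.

Starting from 5 we can reach 5, 6, 9, 10, 12. That is one component of size 5.
Starting from 0 we can reach 0, 1, 2, 3, 4, 7, 8, 11, 13. That is one component of size 9.
Total: 2 components.

2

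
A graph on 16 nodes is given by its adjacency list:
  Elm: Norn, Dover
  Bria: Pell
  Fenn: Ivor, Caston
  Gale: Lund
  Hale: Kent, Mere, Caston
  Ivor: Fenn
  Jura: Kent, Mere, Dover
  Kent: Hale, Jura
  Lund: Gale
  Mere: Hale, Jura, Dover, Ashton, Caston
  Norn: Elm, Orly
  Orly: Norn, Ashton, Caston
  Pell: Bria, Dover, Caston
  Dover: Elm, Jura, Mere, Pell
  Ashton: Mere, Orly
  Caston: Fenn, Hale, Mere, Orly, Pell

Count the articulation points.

3

Removing Fenn increases the component count from 2 to 3, so Fenn is a cut vertex.
Removing Pell increases the component count from 2 to 3, so Pell is a cut vertex.
Removing Caston increases the component count from 2 to 3, so Caston is a cut vertex.
By contrast removing Mere leaves 2 components; it is not a cut vertex. No other vertex is a cut vertex either.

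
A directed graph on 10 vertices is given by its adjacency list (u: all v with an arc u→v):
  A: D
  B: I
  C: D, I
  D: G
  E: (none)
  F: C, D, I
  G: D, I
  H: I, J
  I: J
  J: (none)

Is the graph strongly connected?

No

There is no directed path from J to H, so the graph is not strongly connected.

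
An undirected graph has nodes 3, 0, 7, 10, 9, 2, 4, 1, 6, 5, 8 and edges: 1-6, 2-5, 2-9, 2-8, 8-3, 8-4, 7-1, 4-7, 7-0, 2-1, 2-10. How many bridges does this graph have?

The edges on the cycle 2-8-4-7-1-2 are not bridges since each lies on that cycle.
But removing 2-9 disconnects 2 from 9; removing 0-7 disconnects 0 from 7; removing 2-10 disconnects 2 from 10; removing 6-1 disconnects 6 from 1 — these are bridges.
In total 6 edges are bridges.

6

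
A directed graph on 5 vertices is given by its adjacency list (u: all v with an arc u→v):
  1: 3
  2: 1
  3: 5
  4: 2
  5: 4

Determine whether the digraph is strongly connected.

From 3 we can reach every vertex (1, 2, 3, 4, 5), and every vertex can reach 3 (1, 2, 3, 4, 5). So the whole graph is one strongly connected component.

Yes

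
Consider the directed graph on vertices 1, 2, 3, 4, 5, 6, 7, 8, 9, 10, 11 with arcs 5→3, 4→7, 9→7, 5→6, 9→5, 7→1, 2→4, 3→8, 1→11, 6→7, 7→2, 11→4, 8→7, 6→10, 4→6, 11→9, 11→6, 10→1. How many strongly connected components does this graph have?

{1, 2, 3, 4, 5, 6, 7, 8, 9, 10, 11} are all mutually reachable — one SCC of size 11.
That gives 1 strongly connected component.

1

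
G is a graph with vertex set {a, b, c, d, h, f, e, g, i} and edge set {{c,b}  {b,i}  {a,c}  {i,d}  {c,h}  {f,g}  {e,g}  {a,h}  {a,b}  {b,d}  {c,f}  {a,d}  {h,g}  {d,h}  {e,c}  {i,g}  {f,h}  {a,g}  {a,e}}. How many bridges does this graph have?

0

The edges on the cycle a-e-c-a are not bridges since each lies on that cycle.
Every edge lies on some cycle, so there are no bridges.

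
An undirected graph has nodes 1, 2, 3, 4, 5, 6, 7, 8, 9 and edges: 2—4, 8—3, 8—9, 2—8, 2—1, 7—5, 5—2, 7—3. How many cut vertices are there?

2

Removing 2 increases the component count from 2 to 4, so 2 is a cut vertex.
Removing 8 increases the component count from 2 to 3, so 8 is a cut vertex.
By contrast removing 3 leaves 2 components; it is not a cut vertex. No other vertex is a cut vertex either.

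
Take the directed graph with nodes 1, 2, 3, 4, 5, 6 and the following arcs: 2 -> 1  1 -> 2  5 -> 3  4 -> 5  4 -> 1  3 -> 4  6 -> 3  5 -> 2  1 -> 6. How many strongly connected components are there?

1

{1, 2, 3, 4, 5, 6} are all mutually reachable — one SCC of size 6.
That gives 1 strongly connected component.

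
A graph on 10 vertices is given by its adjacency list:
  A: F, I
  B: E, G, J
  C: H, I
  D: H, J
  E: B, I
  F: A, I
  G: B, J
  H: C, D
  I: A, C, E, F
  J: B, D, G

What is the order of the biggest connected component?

Starting from A we can reach A, B, C, D, E, F, G, H, I, J. That is one component of size 10.
The largest has 10 vertices.

10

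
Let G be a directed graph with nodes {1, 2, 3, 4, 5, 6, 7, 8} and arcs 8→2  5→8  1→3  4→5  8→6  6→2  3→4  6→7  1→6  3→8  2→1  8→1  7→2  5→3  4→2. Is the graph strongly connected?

From 4 we can reach every vertex (1, 2, 3, 4, 5, 6, 7, 8), and every vertex can reach 4 (1, 2, 3, 4, 5, 6, 7, 8). So the whole graph is one strongly connected component.

Yes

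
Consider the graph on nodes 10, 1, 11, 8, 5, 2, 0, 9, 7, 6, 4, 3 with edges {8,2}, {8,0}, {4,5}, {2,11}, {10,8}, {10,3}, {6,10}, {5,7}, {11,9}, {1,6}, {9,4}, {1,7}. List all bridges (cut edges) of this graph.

0-8, 10-3

The edges on the cycle 1-6-10-8-2-11-9-4-5-7-1 are not bridges since each lies on that cycle.
But removing 0–8 disconnects 0 from 8; removing 10–3 disconnects 10 from 3 — these are bridges.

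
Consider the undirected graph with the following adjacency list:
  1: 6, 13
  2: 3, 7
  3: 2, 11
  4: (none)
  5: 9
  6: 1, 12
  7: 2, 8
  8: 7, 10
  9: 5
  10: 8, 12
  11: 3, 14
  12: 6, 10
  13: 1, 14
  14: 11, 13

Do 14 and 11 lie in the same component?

Yes

From 14 we can reach 1, 2, 3, 6, 7, 8, 10, 11, 12, 13, 14, which includes 11.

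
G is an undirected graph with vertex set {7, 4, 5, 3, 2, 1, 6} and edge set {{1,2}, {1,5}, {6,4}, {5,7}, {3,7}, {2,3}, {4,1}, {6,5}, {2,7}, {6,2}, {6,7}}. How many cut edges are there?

0

The edges on the cycle 6-4-1-5-7-3-2-6 are not bridges since each lies on that cycle.
Every edge lies on some cycle, so there are no bridges.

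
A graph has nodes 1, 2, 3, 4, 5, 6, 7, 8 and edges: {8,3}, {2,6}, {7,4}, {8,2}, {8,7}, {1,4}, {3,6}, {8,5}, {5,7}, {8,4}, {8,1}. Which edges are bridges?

The edges on the cycle 8-3-6-2-8 are not bridges since each lies on that cycle.
Every edge lies on some cycle, so there are no bridges.

none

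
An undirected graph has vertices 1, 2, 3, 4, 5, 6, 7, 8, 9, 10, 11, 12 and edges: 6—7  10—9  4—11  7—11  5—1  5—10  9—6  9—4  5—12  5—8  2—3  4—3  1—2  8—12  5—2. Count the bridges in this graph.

The edges on the cycle 5-8-12-5 are not bridges since each lies on that cycle.
Every edge lies on some cycle, so there are no bridges.

0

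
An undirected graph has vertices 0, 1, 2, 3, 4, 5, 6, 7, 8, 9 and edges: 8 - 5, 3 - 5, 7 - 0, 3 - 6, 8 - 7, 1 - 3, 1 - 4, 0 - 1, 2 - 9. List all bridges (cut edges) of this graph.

1-4, 2-9, 3-6

The edges on the cycle 8-7-0-1-3-5-8 are not bridges since each lies on that cycle.
But removing 2 - 9 disconnects 2 from 9; removing 1 - 4 disconnects 1 from 4; removing 3 - 6 disconnects 3 from 6 — these are bridges.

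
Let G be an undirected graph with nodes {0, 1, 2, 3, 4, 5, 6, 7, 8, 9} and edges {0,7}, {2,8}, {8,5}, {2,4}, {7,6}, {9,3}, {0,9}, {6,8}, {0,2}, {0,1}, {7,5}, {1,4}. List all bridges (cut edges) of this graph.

The edges on the cycle 0-7-6-8-2-0 are not bridges since each lies on that cycle.
But removing 3 - 9 disconnects 3 from 9; removing 0 - 9 disconnects 0 from 9 — these are bridges.

0-9, 3-9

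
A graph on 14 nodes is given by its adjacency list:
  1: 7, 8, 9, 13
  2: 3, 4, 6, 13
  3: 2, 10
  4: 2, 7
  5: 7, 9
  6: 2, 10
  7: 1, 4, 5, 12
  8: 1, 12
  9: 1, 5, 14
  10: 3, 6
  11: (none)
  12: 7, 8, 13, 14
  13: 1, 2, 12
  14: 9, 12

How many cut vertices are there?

Removing 2 increases the component count from 2 to 3, so 2 is a cut vertex.
By contrast removing 12 leaves 2 components; it is not a cut vertex. No other vertex is a cut vertex either.

1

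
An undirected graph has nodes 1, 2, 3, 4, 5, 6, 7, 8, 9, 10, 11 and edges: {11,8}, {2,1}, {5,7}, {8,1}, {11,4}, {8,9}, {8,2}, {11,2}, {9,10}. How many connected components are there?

3 is isolated — a component by itself.
6 is isolated — a component by itself.
Starting from 5 we can reach 5, 7. That is one component of size 2.
Starting from 1 we can reach 1, 2, 4, 8, 9, 10, 11. That is one component of size 7.
Total: 4 components.

4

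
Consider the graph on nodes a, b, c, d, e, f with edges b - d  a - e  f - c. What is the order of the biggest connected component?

2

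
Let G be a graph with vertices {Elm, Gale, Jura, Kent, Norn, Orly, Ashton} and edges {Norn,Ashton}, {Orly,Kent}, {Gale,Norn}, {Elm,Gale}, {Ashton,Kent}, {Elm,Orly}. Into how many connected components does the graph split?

2

Jura is isolated — a component by itself.
Starting from Elm we can reach Elm, Gale, Kent, Norn, Orly, Ashton. That is one component of size 6.
Total: 2 components.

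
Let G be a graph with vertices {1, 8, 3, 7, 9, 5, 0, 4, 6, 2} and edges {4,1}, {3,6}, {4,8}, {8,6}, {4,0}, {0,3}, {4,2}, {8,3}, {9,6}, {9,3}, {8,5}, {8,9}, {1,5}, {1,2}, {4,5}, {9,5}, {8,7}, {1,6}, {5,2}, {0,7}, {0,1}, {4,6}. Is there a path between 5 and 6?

Yes

From 5 we can reach 0, 1, 2, 3, 4, 5, 6, 7, 8, 9, which includes 6.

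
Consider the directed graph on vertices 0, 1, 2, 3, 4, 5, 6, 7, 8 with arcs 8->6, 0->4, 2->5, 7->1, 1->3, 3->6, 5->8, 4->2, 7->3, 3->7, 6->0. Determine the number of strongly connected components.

2

{0, 2, 4, 5, 6, 8} are all mutually reachable — one SCC of size 6.
{1, 3, 7} are all mutually reachable — one SCC of size 3.
That gives 2 strongly connected components.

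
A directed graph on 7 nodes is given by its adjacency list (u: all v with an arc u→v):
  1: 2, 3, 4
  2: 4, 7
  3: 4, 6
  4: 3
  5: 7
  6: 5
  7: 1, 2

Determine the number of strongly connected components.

{1, 2, 3, 4, 5, 6, 7} are all mutually reachable — one SCC of size 7.
That gives 1 strongly connected component.

1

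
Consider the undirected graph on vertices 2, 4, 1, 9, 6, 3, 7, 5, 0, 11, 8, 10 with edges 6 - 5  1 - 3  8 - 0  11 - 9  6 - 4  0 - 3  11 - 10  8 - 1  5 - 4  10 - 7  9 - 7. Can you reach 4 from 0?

No

The component containing 0 is {0, 1, 3, 8}, and 4 is not in it.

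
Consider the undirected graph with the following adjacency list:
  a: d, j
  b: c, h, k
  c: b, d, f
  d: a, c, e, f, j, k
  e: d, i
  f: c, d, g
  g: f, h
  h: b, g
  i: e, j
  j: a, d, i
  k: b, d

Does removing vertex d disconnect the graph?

Yes

Deleting d raises the number of components from 1 to 2, so d is a cut vertex.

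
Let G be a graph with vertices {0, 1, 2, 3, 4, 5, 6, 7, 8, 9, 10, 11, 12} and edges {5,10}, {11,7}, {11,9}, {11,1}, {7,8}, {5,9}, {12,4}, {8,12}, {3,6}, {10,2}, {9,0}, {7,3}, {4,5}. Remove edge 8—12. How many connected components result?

1

8 and 12 are still connected via 8-7-11-9-5-4-12, so the component count stays at 1.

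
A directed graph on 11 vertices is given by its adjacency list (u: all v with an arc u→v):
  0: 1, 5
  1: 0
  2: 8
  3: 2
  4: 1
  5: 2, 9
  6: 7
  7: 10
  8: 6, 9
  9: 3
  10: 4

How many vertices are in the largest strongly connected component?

11

{0, 1, 2, 3, 4, 5, 6, 7, 8, 9, 10} are all mutually reachable — one SCC of size 11.
The largest has 11 vertices.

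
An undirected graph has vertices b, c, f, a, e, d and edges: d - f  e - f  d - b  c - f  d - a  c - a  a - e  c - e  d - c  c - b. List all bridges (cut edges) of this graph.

none

The edges on the cycle d-c-b-d are not bridges since each lies on that cycle.
Every edge lies on some cycle, so there are no bridges.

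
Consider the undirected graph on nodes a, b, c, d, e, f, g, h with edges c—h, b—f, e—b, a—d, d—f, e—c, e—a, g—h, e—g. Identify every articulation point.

Removing e increases the component count from 1 to 2, so e is a cut vertex.
By contrast removing b leaves 1 component; it is not a cut vertex. No other vertex is a cut vertex either.

e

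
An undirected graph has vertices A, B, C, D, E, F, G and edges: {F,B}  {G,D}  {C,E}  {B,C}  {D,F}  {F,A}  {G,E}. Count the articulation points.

1

Removing F increases the component count from 1 to 2, so F is a cut vertex.
By contrast removing B leaves 1 component; it is not a cut vertex. No other vertex is a cut vertex either.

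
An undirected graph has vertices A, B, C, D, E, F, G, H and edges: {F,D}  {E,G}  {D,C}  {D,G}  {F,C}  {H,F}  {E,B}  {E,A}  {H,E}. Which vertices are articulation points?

E

Removing E increases the component count from 1 to 3, so E is a cut vertex.
By contrast removing C leaves 1 component; it is not a cut vertex. No other vertex is a cut vertex either.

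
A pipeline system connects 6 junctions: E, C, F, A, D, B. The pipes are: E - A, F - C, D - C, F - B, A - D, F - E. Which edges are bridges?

The edges on the cycle F-E-A-D-C-F are not bridges since each lies on that cycle.
But removing F - B disconnects F from B — this is a bridge.

B-F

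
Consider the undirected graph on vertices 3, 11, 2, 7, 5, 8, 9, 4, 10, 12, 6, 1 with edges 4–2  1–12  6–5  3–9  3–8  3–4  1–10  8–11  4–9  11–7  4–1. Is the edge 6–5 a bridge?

Yes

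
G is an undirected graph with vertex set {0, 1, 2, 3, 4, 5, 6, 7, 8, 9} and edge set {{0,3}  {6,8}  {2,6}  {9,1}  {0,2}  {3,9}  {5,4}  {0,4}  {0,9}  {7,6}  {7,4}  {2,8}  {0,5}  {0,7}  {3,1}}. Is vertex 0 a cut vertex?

Deleting 0 raises the number of components from 1 to 2, so 0 is a cut vertex.

Yes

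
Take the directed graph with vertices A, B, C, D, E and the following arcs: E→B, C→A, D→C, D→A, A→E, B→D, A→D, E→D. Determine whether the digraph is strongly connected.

From E we can reach every vertex (A, B, C, D, E), and every vertex can reach E (A, B, C, D, E). So the whole graph is one strongly connected component.

Yes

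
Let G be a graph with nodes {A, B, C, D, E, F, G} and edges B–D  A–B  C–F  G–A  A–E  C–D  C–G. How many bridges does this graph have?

The edges on the cycle C-G-A-B-D-C are not bridges since each lies on that cycle.
But removing A–E disconnects A from E; removing C–F disconnects C from F — these are bridges.
That makes 2 bridges.

2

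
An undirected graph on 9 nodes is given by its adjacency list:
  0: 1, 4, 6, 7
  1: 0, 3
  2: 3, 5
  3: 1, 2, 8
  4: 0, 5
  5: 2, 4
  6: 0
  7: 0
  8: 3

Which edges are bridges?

0-6, 0-7, 3-8

The edges on the cycle 5-4-0-1-3-2-5 are not bridges since each lies on that cycle.
But removing 0-7 disconnects 0 from 7; removing 8-3 disconnects 8 from 3; removing 0-6 disconnects 0 from 6 — these are bridges.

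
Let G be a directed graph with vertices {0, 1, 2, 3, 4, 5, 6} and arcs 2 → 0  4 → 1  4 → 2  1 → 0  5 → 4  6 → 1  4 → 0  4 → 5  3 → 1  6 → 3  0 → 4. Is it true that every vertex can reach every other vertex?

There is no directed path from 3 to 6, so the graph is not strongly connected.

No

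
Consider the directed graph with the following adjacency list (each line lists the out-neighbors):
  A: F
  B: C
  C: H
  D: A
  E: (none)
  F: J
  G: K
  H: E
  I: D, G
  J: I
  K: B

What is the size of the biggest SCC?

{A, D, F, I, J} are all mutually reachable — one SCC of size 5.
{B} is an SCC by itself.
{E} is an SCC by itself.
{C} is an SCC by itself.
{K} is an SCC by itself.
(and 2 more singleton SCCs)
The largest has 5 vertices.

5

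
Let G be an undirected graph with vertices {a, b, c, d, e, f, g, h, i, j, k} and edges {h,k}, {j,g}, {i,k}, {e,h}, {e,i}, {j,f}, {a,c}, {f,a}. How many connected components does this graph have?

b is isolated — a component by itself.
d is isolated — a component by itself.
Starting from e we can reach e, h, i, k. That is one component of size 4.
Starting from a we can reach a, c, f, g, j. That is one component of size 5.
Total: 4 components.

4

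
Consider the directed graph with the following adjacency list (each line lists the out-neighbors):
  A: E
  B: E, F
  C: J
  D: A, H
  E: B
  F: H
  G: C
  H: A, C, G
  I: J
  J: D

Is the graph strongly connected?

No

There is no directed path from F to I, so the graph is not strongly connected.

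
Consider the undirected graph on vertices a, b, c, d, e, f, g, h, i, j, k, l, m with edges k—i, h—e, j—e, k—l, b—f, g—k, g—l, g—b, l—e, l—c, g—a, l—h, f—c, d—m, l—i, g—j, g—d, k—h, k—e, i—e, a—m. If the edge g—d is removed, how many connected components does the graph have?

1

g and d are still connected via g-a-m-d, so the component count stays at 1.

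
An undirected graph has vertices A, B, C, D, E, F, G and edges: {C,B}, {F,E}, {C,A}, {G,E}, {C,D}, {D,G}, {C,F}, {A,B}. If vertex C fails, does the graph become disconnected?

Yes

Deleting C raises the number of components from 1 to 2, so C is a cut vertex.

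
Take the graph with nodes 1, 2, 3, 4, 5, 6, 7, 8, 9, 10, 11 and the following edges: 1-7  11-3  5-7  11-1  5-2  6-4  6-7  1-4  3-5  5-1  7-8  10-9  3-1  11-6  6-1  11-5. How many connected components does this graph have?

Starting from 9 we can reach 9, 10. That is one component of size 2.
Starting from 1 we can reach 1, 2, 3, 4, 5, 6, 7, 8, 11. That is one component of size 9.
Total: 2 components.

2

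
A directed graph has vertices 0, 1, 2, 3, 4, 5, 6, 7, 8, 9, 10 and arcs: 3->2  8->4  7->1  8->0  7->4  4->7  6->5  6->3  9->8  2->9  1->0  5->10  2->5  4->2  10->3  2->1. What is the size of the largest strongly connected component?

{2, 3, 4, 5, 7, 8, 9, 10} are all mutually reachable — one SCC of size 8.
{6} is an SCC by itself.
{0} is an SCC by itself.
{1} is an SCC by itself.
The largest has 8 vertices.

8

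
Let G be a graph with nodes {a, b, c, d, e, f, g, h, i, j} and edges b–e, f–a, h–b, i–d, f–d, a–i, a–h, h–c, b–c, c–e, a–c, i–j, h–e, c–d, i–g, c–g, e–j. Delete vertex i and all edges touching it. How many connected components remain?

1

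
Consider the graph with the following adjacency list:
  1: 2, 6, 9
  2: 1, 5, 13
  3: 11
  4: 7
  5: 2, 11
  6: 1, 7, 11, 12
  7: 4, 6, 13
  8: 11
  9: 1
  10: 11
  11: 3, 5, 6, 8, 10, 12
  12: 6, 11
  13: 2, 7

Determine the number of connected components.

1

Starting from 1 we can reach 1, 2, 3, 4, 5, 6, 7, 8, 9, 10, 11, 12, 13. That is one component of size 13.
Total: 1 component.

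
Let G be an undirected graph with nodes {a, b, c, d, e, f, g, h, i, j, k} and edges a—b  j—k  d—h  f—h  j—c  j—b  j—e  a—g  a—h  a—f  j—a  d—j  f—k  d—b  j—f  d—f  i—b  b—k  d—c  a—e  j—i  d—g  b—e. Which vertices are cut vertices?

Removing j, for instance, still leaves 1 component. No single vertex removal increases the component count — the graph has no articulation points.

none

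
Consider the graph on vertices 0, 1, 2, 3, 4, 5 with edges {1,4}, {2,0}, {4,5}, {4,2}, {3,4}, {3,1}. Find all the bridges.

The edges on the cycle 3-1-4-3 are not bridges since each lies on that cycle.
But removing 2—0 disconnects 2 from 0; removing 4—2 disconnects 4 from 2; removing 4—5 disconnects 4 from 5 — these are bridges.

0-2, 2-4, 4-5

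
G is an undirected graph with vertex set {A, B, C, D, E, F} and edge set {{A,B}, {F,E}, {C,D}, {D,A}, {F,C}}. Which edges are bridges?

A-B, A-D, C-D, C-F, E-F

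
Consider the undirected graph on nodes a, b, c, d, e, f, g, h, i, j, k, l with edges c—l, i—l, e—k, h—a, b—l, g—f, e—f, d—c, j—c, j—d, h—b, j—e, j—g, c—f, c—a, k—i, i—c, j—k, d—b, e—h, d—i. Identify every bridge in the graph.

The edges on the cycle j-e-h-b-d-j are not bridges since each lies on that cycle.
Every edge lies on some cycle, so there are no bridges.

none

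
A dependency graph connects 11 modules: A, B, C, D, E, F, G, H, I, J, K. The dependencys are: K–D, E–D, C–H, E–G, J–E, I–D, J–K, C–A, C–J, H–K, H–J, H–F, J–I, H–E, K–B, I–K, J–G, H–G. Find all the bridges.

A-C, B-K, F-H

The edges on the cycle C-H-K-D-E-J-C are not bridges since each lies on that cycle.
But removing H–F disconnects H from F; removing K–B disconnects K from B; removing C–A disconnects C from A — these are bridges.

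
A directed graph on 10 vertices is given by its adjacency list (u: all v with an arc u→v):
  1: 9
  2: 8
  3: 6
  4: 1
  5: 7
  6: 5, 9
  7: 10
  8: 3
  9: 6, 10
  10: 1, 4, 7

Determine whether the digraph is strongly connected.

No

There is no directed path from 8 to 2, so the graph is not strongly connected.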